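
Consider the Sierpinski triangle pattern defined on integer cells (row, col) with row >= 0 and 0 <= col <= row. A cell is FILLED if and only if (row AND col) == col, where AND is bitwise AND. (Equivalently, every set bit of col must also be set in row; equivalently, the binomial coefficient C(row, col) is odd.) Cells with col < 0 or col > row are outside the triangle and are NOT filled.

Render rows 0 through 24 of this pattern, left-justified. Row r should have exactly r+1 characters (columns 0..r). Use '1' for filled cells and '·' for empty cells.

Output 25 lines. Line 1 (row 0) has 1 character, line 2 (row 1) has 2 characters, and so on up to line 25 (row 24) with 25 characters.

r0=0: 1
r1=1: 11
r2=10: 1·1
r3=11: 1111
r4=100: 1···1
r5=101: 11··11
r6=110: 1·1·1·1
r7=111: 11111111
r8=1000: 1·······1
r9=1001: 11······11
r10=1010: 1·1·····1·1
r11=1011: 1111····1111
r12=1100: 1···1···1···1
r13=1101: 11··11··11··11
r14=1110: 1·1·1·1·1·1·1·1
r15=1111: 1111111111111111
r16=10000: 1···············1
r17=10001: 11··············11
r18=10010: 1·1·············1·1
r19=10011: 1111············1111
r20=10100: 1···1···········1···1
r21=10101: 11··11··········11··11
r22=10110: 1·1·1·1·········1·1·1·1
r23=10111: 11111111········11111111
r24=11000: 1·······1·······1·······1

Answer: 1
11
1·1
1111
1···1
11··11
1·1·1·1
11111111
1·······1
11······11
1·1·····1·1
1111····1111
1···1···1···1
11··11··11··11
1·1·1·1·1·1·1·1
1111111111111111
1···············1
11··············11
1·1·············1·1
1111············1111
1···1···········1···1
11··11··········11··11
1·1·1·1·········1·1·1·1
11111111········11111111
1·······1·······1·······1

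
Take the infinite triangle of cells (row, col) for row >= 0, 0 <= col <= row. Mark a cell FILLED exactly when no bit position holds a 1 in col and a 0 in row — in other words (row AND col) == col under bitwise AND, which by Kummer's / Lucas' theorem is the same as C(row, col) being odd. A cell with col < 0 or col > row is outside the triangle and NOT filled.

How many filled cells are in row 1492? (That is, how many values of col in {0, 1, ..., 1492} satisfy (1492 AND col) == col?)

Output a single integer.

1492 in binary = 10111010100
popcount(1492) = number of 1-bits in 10111010100 = 6
A col c satisfies (1492 AND c) == c iff every set bit of c is also set in 1492; each of the 6 set bits of 1492 can independently be on or off in c.
count = 2^6 = 64

Answer: 64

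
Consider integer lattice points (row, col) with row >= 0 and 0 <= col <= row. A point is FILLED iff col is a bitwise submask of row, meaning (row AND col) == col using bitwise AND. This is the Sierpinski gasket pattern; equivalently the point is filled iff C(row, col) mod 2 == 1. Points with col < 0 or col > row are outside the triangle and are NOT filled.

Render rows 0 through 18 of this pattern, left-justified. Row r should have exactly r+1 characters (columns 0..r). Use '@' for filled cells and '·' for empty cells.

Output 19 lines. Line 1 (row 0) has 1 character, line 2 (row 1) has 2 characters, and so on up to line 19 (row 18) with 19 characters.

r0=0: @
r1=1: @@
r2=10: @·@
r3=11: @@@@
r4=100: @···@
r5=101: @@··@@
r6=110: @·@·@·@
r7=111: @@@@@@@@
r8=1000: @·······@
r9=1001: @@······@@
r10=1010: @·@·····@·@
r11=1011: @@@@····@@@@
r12=1100: @···@···@···@
r13=1101: @@··@@··@@··@@
r14=1110: @·@·@·@·@·@·@·@
r15=1111: @@@@@@@@@@@@@@@@
r16=10000: @···············@
r17=10001: @@··············@@
r18=10010: @·@·············@·@

Answer: @
@@
@·@
@@@@
@···@
@@··@@
@·@·@·@
@@@@@@@@
@·······@
@@······@@
@·@·····@·@
@@@@····@@@@
@···@···@···@
@@··@@··@@··@@
@·@·@·@·@·@·@·@
@@@@@@@@@@@@@@@@
@···············@
@@··············@@
@·@·············@·@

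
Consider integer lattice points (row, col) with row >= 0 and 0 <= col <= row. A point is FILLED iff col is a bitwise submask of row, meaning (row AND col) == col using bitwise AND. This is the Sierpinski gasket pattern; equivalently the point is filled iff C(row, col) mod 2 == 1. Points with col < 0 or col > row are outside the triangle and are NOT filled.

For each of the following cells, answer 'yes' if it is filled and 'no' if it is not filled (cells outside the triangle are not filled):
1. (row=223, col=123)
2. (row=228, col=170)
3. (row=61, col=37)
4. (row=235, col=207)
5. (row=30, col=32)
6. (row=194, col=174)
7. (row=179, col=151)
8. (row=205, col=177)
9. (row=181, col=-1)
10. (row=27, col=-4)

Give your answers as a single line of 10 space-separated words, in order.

(223,123): row=0b11011111, col=0b1111011, row AND col = 0b1011011 = 91; 91 != 123 -> empty
(228,170): row=0b11100100, col=0b10101010, row AND col = 0b10100000 = 160; 160 != 170 -> empty
(61,37): row=0b111101, col=0b100101, row AND col = 0b100101 = 37; 37 == 37 -> filled
(235,207): row=0b11101011, col=0b11001111, row AND col = 0b11001011 = 203; 203 != 207 -> empty
(30,32): col outside [0, 30] -> not filled
(194,174): row=0b11000010, col=0b10101110, row AND col = 0b10000010 = 130; 130 != 174 -> empty
(179,151): row=0b10110011, col=0b10010111, row AND col = 0b10010011 = 147; 147 != 151 -> empty
(205,177): row=0b11001101, col=0b10110001, row AND col = 0b10000001 = 129; 129 != 177 -> empty
(181,-1): col outside [0, 181] -> not filled
(27,-4): col outside [0, 27] -> not filled

Answer: no no yes no no no no no no no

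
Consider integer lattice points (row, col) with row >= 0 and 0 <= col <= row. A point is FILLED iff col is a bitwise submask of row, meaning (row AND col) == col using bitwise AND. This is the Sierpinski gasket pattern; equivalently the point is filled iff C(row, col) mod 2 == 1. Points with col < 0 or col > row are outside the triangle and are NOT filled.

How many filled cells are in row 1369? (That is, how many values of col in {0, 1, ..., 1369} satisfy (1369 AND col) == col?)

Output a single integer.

1369 in binary = 10101011001
popcount(1369) = number of 1-bits in 10101011001 = 6
A col c satisfies (1369 AND c) == c iff every set bit of c is also set in 1369; each of the 6 set bits of 1369 can independently be on or off in c.
count = 2^6 = 64

Answer: 64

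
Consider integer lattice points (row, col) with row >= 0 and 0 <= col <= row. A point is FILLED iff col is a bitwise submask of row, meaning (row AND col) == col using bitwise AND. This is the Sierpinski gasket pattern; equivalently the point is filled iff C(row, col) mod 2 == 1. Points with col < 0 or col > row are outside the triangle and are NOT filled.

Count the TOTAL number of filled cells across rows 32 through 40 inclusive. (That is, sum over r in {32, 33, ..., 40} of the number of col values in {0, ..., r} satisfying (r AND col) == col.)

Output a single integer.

Answer: 58

Derivation:
r32=100000 pc1: +2 =2
r33=100001 pc2: +4 =6
r34=100010 pc2: +4 =10
r35=100011 pc3: +8 =18
r36=100100 pc2: +4 =22
r37=100101 pc3: +8 =30
r38=100110 pc3: +8 =38
r39=100111 pc4: +16 =54
r40=101000 pc2: +4 =58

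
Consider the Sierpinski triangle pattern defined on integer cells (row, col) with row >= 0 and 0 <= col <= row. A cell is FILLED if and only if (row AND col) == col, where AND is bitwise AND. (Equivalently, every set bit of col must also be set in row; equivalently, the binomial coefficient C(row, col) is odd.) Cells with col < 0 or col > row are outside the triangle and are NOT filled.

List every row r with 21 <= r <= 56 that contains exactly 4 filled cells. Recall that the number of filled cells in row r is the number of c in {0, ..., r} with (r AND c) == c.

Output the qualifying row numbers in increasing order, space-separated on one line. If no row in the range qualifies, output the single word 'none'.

Row r has 2^popcount(r) filled cells, so we need popcount(r) = log2(4) = 2.
Scan r = 21..56 and keep those with exactly 2 one-bits:
r=21=10101 popcount=3 -> skip
r=22=10110 popcount=3 -> skip
r=23=10111 popcount=4 -> skip
r=24=11000 popcount=2 -> KEEP
r=25=11001 popcount=3 -> skip
r=26=11010 popcount=3 -> skip
r=27=11011 popcount=4 -> skip
r=28=11100 popcount=3 -> skip
r=29=11101 popcount=4 -> skip
r=30=11110 popcount=4 -> skip
r=31=11111 popcount=5 -> skip
r=32=100000 popcount=1 -> skip
r=33=100001 popcount=2 -> KEEP
r=34=100010 popcount=2 -> KEEP
r=35=100011 popcount=3 -> skip
r=36=100100 popcount=2 -> KEEP
r=37=100101 popcount=3 -> skip
r=38=100110 popcount=3 -> skip
r=39=100111 popcount=4 -> skip
r=40=101000 popcount=2 -> KEEP
r=41=101001 popcount=3 -> skip
r=42=101010 popcount=3 -> skip
r=43=101011 popcount=4 -> skip
r=44=101100 popcount=3 -> skip
r=45=101101 popcount=4 -> skip
r=46=101110 popcount=4 -> skip
r=47=101111 popcount=5 -> skip
r=48=110000 popcount=2 -> KEEP
r=49=110001 popcount=3 -> skip
r=50=110010 popcount=3 -> skip
r=51=110011 popcount=4 -> skip
r=52=110100 popcount=3 -> skip
r=53=110101 popcount=4 -> skip
r=54=110110 popcount=4 -> skip
r=55=110111 popcount=5 -> skip
r=56=111000 popcount=3 -> skip
Kept rows: 24 33 34 36 40 48

Answer: 24 33 34 36 40 48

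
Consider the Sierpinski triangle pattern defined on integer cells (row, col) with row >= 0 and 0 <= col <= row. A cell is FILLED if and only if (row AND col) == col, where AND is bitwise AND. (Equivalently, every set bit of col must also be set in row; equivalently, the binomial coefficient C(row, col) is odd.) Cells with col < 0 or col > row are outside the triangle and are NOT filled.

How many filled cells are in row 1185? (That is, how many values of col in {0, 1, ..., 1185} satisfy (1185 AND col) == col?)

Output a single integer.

Answer: 16

Derivation:
1185 in binary = 10010100001
popcount(1185) = number of 1-bits in 10010100001 = 4
A col c satisfies (1185 AND c) == c iff every set bit of c is also set in 1185; each of the 4 set bits of 1185 can independently be on or off in c.
count = 2^4 = 16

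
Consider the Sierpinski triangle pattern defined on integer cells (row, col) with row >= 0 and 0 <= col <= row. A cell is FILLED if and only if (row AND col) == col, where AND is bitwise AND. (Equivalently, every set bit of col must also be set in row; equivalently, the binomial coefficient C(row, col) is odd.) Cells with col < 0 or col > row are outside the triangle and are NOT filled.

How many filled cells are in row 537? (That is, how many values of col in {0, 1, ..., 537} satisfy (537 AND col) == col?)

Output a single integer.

537 in binary = 1000011001
popcount(537) = number of 1-bits in 1000011001 = 4
A col c satisfies (537 AND c) == c iff every set bit of c is also set in 537; each of the 4 set bits of 537 can independently be on or off in c.
count = 2^4 = 16

Answer: 16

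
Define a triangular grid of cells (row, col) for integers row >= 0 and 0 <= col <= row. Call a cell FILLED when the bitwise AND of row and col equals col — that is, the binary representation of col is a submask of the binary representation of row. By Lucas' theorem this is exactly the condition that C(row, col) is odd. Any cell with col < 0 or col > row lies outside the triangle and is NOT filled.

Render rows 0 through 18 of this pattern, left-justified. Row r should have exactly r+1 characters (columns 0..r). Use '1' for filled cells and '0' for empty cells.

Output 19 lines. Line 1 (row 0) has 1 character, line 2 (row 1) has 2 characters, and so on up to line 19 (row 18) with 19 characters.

r0=0: 1
r1=1: 11
r2=10: 101
r3=11: 1111
r4=100: 10001
r5=101: 110011
r6=110: 1010101
r7=111: 11111111
r8=1000: 100000001
r9=1001: 1100000011
r10=1010: 10100000101
r11=1011: 111100001111
r12=1100: 1000100010001
r13=1101: 11001100110011
r14=1110: 101010101010101
r15=1111: 1111111111111111
r16=10000: 10000000000000001
r17=10001: 110000000000000011
r18=10010: 1010000000000000101

Answer: 1
11
101
1111
10001
110011
1010101
11111111
100000001
1100000011
10100000101
111100001111
1000100010001
11001100110011
101010101010101
1111111111111111
10000000000000001
110000000000000011
1010000000000000101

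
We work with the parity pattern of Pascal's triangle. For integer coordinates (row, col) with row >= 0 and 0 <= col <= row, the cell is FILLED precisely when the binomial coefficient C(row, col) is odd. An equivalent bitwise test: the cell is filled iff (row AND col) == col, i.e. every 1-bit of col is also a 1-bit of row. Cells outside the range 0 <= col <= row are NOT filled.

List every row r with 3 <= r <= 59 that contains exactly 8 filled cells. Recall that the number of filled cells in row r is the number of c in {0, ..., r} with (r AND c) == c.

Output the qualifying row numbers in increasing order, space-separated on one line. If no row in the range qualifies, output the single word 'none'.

Answer: 7 11 13 14 19 21 22 25 26 28 35 37 38 41 42 44 49 50 52 56

Derivation:
Row r has 2^popcount(r) filled cells, so we need popcount(r) = log2(8) = 3.
Scan r = 3..59 and keep those with exactly 3 one-bits:
r=3=11 popcount=2 -> skip
r=4=100 popcount=1 -> skip
r=5=101 popcount=2 -> skip
r=6=110 popcount=2 -> skip
r=7=111 popcount=3 -> KEEP
r=8=1000 popcount=1 -> skip
r=9=1001 popcount=2 -> skip
r=10=1010 popcount=2 -> skip
r=11=1011 popcount=3 -> KEEP
r=12=1100 popcount=2 -> skip
r=13=1101 popcount=3 -> KEEP
r=14=1110 popcount=3 -> KEEP
r=15=1111 popcount=4 -> skip
r=16=10000 popcount=1 -> skip
r=17=10001 popcount=2 -> skip
r=18=10010 popcount=2 -> skip
r=19=10011 popcount=3 -> KEEP
r=20=10100 popcount=2 -> skip
r=21=10101 popcount=3 -> KEEP
r=22=10110 popcount=3 -> KEEP
r=23=10111 popcount=4 -> skip
r=24=11000 popcount=2 -> skip
r=25=11001 popcount=3 -> KEEP
r=26=11010 popcount=3 -> KEEP
r=27=11011 popcount=4 -> skip
r=28=11100 popcount=3 -> KEEP
r=29=11101 popcount=4 -> skip
r=30=11110 popcount=4 -> skip
r=31=11111 popcount=5 -> skip
r=32=100000 popcount=1 -> skip
r=33=100001 popcount=2 -> skip
r=34=100010 popcount=2 -> skip
r=35=100011 popcount=3 -> KEEP
r=36=100100 popcount=2 -> skip
r=37=100101 popcount=3 -> KEEP
r=38=100110 popcount=3 -> KEEP
r=39=100111 popcount=4 -> skip
r=40=101000 popcount=2 -> skip
r=41=101001 popcount=3 -> KEEP
r=42=101010 popcount=3 -> KEEP
r=43=101011 popcount=4 -> skip
r=44=101100 popcount=3 -> KEEP
r=45=101101 popcount=4 -> skip
r=46=101110 popcount=4 -> skip
r=47=101111 popcount=5 -> skip
r=48=110000 popcount=2 -> skip
r=49=110001 popcount=3 -> KEEP
r=50=110010 popcount=3 -> KEEP
r=51=110011 popcount=4 -> skip
r=52=110100 popcount=3 -> KEEP
r=53=110101 popcount=4 -> skip
r=54=110110 popcount=4 -> skip
r=55=110111 popcount=5 -> skip
r=56=111000 popcount=3 -> KEEP
r=57=111001 popcount=4 -> skip
r=58=111010 popcount=4 -> skip
r=59=111011 popcount=5 -> skip
Kept rows: 7 11 13 14 19 21 22 25 26 28 35 37 38 41 42 44 49 50 52 56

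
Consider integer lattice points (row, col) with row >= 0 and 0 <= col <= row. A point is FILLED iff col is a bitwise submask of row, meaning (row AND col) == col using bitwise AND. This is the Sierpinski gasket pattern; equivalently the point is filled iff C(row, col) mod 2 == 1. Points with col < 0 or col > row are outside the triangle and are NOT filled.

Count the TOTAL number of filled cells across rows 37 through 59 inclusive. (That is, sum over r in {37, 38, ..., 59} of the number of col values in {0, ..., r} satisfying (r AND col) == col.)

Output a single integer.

r37=100101 pc3: +8 =8
r38=100110 pc3: +8 =16
r39=100111 pc4: +16 =32
r40=101000 pc2: +4 =36
r41=101001 pc3: +8 =44
r42=101010 pc3: +8 =52
r43=101011 pc4: +16 =68
r44=101100 pc3: +8 =76
r45=101101 pc4: +16 =92
r46=101110 pc4: +16 =108
r47=101111 pc5: +32 =140
r48=110000 pc2: +4 =144
r49=110001 pc3: +8 =152
r50=110010 pc3: +8 =160
r51=110011 pc4: +16 =176
r52=110100 pc3: +8 =184
r53=110101 pc4: +16 =200
r54=110110 pc4: +16 =216
r55=110111 pc5: +32 =248
r56=111000 pc3: +8 =256
r57=111001 pc4: +16 =272
r58=111010 pc4: +16 =288
r59=111011 pc5: +32 =320

Answer: 320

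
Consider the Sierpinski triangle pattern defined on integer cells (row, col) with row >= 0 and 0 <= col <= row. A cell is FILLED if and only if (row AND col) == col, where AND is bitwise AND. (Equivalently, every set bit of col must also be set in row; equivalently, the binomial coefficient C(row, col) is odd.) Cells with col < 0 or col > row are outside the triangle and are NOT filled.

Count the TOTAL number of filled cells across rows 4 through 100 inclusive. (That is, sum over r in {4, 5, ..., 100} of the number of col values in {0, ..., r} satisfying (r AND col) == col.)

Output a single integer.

Answer: 1250

Derivation:
r4=100 pc1: +2 =2
r5=101 pc2: +4 =6
r6=110 pc2: +4 =10
r7=111 pc3: +8 =18
r8=1000 pc1: +2 =20
r9=1001 pc2: +4 =24
r10=1010 pc2: +4 =28
r11=1011 pc3: +8 =36
r12=1100 pc2: +4 =40
r13=1101 pc3: +8 =48
r14=1110 pc3: +8 =56
r15=1111 pc4: +16 =72
r16=10000 pc1: +2 =74
r17=10001 pc2: +4 =78
r18=10010 pc2: +4 =82
r19=10011 pc3: +8 =90
r20=10100 pc2: +4 =94
r21=10101 pc3: +8 =102
r22=10110 pc3: +8 =110
r23=10111 pc4: +16 =126
r24=11000 pc2: +4 =130
r25=11001 pc3: +8 =138
r26=11010 pc3: +8 =146
r27=11011 pc4: +16 =162
r28=11100 pc3: +8 =170
r29=11101 pc4: +16 =186
r30=11110 pc4: +16 =202
r31=11111 pc5: +32 =234
r32=100000 pc1: +2 =236
r33=100001 pc2: +4 =240
r34=100010 pc2: +4 =244
r35=100011 pc3: +8 =252
r36=100100 pc2: +4 =256
r37=100101 pc3: +8 =264
r38=100110 pc3: +8 =272
r39=100111 pc4: +16 =288
r40=101000 pc2: +4 =292
r41=101001 pc3: +8 =300
r42=101010 pc3: +8 =308
r43=101011 pc4: +16 =324
r44=101100 pc3: +8 =332
r45=101101 pc4: +16 =348
r46=101110 pc4: +16 =364
r47=101111 pc5: +32 =396
r48=110000 pc2: +4 =400
r49=110001 pc3: +8 =408
r50=110010 pc3: +8 =416
r51=110011 pc4: +16 =432
r52=110100 pc3: +8 =440
r53=110101 pc4: +16 =456
r54=110110 pc4: +16 =472
r55=110111 pc5: +32 =504
r56=111000 pc3: +8 =512
r57=111001 pc4: +16 =528
r58=111010 pc4: +16 =544
r59=111011 pc5: +32 =576
r60=111100 pc4: +16 =592
r61=111101 pc5: +32 =624
r62=111110 pc5: +32 =656
r63=111111 pc6: +64 =720
r64=1000000 pc1: +2 =722
r65=1000001 pc2: +4 =726
r66=1000010 pc2: +4 =730
r67=1000011 pc3: +8 =738
r68=1000100 pc2: +4 =742
r69=1000101 pc3: +8 =750
r70=1000110 pc3: +8 =758
r71=1000111 pc4: +16 =774
r72=1001000 pc2: +4 =778
r73=1001001 pc3: +8 =786
r74=1001010 pc3: +8 =794
r75=1001011 pc4: +16 =810
r76=1001100 pc3: +8 =818
r77=1001101 pc4: +16 =834
r78=1001110 pc4: +16 =850
r79=1001111 pc5: +32 =882
r80=1010000 pc2: +4 =886
r81=1010001 pc3: +8 =894
r82=1010010 pc3: +8 =902
r83=1010011 pc4: +16 =918
r84=1010100 pc3: +8 =926
r85=1010101 pc4: +16 =942
r86=1010110 pc4: +16 =958
r87=1010111 pc5: +32 =990
r88=1011000 pc3: +8 =998
r89=1011001 pc4: +16 =1014
r90=1011010 pc4: +16 =1030
r91=1011011 pc5: +32 =1062
r92=1011100 pc4: +16 =1078
r93=1011101 pc5: +32 =1110
r94=1011110 pc5: +32 =1142
r95=1011111 pc6: +64 =1206
r96=1100000 pc2: +4 =1210
r97=1100001 pc3: +8 =1218
r98=1100010 pc3: +8 =1226
r99=1100011 pc4: +16 =1242
r100=1100100 pc3: +8 =1250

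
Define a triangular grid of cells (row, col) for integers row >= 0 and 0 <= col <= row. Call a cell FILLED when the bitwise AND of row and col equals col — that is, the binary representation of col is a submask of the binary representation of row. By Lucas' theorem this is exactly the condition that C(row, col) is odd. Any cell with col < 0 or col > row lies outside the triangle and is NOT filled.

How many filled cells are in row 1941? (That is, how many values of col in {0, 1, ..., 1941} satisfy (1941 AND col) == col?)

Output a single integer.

Answer: 128

Derivation:
1941 in binary = 11110010101
popcount(1941) = number of 1-bits in 11110010101 = 7
A col c satisfies (1941 AND c) == c iff every set bit of c is also set in 1941; each of the 7 set bits of 1941 can independently be on or off in c.
count = 2^7 = 128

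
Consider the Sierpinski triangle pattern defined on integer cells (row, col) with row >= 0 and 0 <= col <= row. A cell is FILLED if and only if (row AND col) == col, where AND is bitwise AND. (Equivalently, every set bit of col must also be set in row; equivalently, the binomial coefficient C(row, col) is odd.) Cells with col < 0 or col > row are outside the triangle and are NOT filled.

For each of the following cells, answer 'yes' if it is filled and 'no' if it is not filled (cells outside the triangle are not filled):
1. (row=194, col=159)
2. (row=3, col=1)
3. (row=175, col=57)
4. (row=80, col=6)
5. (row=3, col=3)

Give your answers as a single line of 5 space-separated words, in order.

Answer: no yes no no yes

Derivation:
(194,159): row=0b11000010, col=0b10011111, row AND col = 0b10000010 = 130; 130 != 159 -> empty
(3,1): row=0b11, col=0b1, row AND col = 0b1 = 1; 1 == 1 -> filled
(175,57): row=0b10101111, col=0b111001, row AND col = 0b101001 = 41; 41 != 57 -> empty
(80,6): row=0b1010000, col=0b110, row AND col = 0b0 = 0; 0 != 6 -> empty
(3,3): row=0b11, col=0b11, row AND col = 0b11 = 3; 3 == 3 -> filled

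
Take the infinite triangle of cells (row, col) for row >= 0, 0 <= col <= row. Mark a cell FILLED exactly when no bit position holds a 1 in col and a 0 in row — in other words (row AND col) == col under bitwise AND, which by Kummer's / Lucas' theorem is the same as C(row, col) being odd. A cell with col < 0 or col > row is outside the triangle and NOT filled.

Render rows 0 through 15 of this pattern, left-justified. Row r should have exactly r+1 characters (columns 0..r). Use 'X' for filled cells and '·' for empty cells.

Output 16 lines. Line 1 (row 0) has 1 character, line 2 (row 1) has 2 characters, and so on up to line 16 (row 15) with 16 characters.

Answer: X
XX
X·X
XXXX
X···X
XX··XX
X·X·X·X
XXXXXXXX
X·······X
XX······XX
X·X·····X·X
XXXX····XXXX
X···X···X···X
XX··XX··XX··XX
X·X·X·X·X·X·X·X
XXXXXXXXXXXXXXXX

Derivation:
r0=0: X
r1=1: XX
r2=10: X·X
r3=11: XXXX
r4=100: X···X
r5=101: XX··XX
r6=110: X·X·X·X
r7=111: XXXXXXXX
r8=1000: X·······X
r9=1001: XX······XX
r10=1010: X·X·····X·X
r11=1011: XXXX····XXXX
r12=1100: X···X···X···X
r13=1101: XX··XX··XX··XX
r14=1110: X·X·X·X·X·X·X·X
r15=1111: XXXXXXXXXXXXXXXX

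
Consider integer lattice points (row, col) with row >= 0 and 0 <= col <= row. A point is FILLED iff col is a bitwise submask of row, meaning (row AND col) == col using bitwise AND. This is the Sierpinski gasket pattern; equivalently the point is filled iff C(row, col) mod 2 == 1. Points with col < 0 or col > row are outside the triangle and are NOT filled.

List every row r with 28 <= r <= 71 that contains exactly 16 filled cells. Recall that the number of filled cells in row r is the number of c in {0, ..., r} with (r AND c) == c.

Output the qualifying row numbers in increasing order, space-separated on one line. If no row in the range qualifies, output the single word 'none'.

Answer: 29 30 39 43 45 46 51 53 54 57 58 60 71

Derivation:
Row r has 2^popcount(r) filled cells, so we need popcount(r) = log2(16) = 4.
Scan r = 28..71 and keep those with exactly 4 one-bits:
r=28=11100 popcount=3 -> skip
r=29=11101 popcount=4 -> KEEP
r=30=11110 popcount=4 -> KEEP
r=31=11111 popcount=5 -> skip
r=32=100000 popcount=1 -> skip
r=33=100001 popcount=2 -> skip
r=34=100010 popcount=2 -> skip
r=35=100011 popcount=3 -> skip
r=36=100100 popcount=2 -> skip
r=37=100101 popcount=3 -> skip
r=38=100110 popcount=3 -> skip
r=39=100111 popcount=4 -> KEEP
r=40=101000 popcount=2 -> skip
r=41=101001 popcount=3 -> skip
r=42=101010 popcount=3 -> skip
r=43=101011 popcount=4 -> KEEP
r=44=101100 popcount=3 -> skip
r=45=101101 popcount=4 -> KEEP
r=46=101110 popcount=4 -> KEEP
r=47=101111 popcount=5 -> skip
r=48=110000 popcount=2 -> skip
r=49=110001 popcount=3 -> skip
r=50=110010 popcount=3 -> skip
r=51=110011 popcount=4 -> KEEP
r=52=110100 popcount=3 -> skip
r=53=110101 popcount=4 -> KEEP
r=54=110110 popcount=4 -> KEEP
r=55=110111 popcount=5 -> skip
r=56=111000 popcount=3 -> skip
r=57=111001 popcount=4 -> KEEP
r=58=111010 popcount=4 -> KEEP
r=59=111011 popcount=5 -> skip
r=60=111100 popcount=4 -> KEEP
r=61=111101 popcount=5 -> skip
r=62=111110 popcount=5 -> skip
r=63=111111 popcount=6 -> skip
r=64=1000000 popcount=1 -> skip
r=65=1000001 popcount=2 -> skip
r=66=1000010 popcount=2 -> skip
r=67=1000011 popcount=3 -> skip
r=68=1000100 popcount=2 -> skip
r=69=1000101 popcount=3 -> skip
r=70=1000110 popcount=3 -> skip
r=71=1000111 popcount=4 -> KEEP
Kept rows: 29 30 39 43 45 46 51 53 54 57 58 60 71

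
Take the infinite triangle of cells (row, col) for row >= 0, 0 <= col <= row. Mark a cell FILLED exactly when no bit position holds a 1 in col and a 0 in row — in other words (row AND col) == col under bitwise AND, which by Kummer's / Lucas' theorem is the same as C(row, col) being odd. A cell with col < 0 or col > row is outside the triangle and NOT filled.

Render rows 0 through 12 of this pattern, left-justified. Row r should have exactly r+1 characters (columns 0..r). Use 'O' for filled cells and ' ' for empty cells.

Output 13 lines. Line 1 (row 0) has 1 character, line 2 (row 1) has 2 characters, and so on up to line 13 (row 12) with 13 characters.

Answer: O
OO
O O
OOOO
O   O
OO  OO
O O O O
OOOOOOOO
O       O
OO      OO
O O     O O
OOOO    OOOO
O   O   O   O

Derivation:
r0=0: O
r1=1: OO
r2=10: O O
r3=11: OOOO
r4=100: O   O
r5=101: OO  OO
r6=110: O O O O
r7=111: OOOOOOOO
r8=1000: O       O
r9=1001: OO      OO
r10=1010: O O     O O
r11=1011: OOOO    OOOO
r12=1100: O   O   O   O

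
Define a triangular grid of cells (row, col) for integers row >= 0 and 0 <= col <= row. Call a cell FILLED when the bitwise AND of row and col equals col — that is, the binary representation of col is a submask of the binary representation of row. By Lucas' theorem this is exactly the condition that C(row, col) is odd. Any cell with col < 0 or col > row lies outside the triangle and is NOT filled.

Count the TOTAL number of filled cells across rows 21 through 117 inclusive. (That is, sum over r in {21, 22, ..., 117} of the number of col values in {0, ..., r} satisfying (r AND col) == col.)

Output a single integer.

Answer: 1556

Derivation:
r21=10101 pc3: +8 =8
r22=10110 pc3: +8 =16
r23=10111 pc4: +16 =32
r24=11000 pc2: +4 =36
r25=11001 pc3: +8 =44
r26=11010 pc3: +8 =52
r27=11011 pc4: +16 =68
r28=11100 pc3: +8 =76
r29=11101 pc4: +16 =92
r30=11110 pc4: +16 =108
r31=11111 pc5: +32 =140
r32=100000 pc1: +2 =142
r33=100001 pc2: +4 =146
r34=100010 pc2: +4 =150
r35=100011 pc3: +8 =158
r36=100100 pc2: +4 =162
r37=100101 pc3: +8 =170
r38=100110 pc3: +8 =178
r39=100111 pc4: +16 =194
r40=101000 pc2: +4 =198
r41=101001 pc3: +8 =206
r42=101010 pc3: +8 =214
r43=101011 pc4: +16 =230
r44=101100 pc3: +8 =238
r45=101101 pc4: +16 =254
r46=101110 pc4: +16 =270
r47=101111 pc5: +32 =302
r48=110000 pc2: +4 =306
r49=110001 pc3: +8 =314
r50=110010 pc3: +8 =322
r51=110011 pc4: +16 =338
r52=110100 pc3: +8 =346
r53=110101 pc4: +16 =362
r54=110110 pc4: +16 =378
r55=110111 pc5: +32 =410
r56=111000 pc3: +8 =418
r57=111001 pc4: +16 =434
r58=111010 pc4: +16 =450
r59=111011 pc5: +32 =482
r60=111100 pc4: +16 =498
r61=111101 pc5: +32 =530
r62=111110 pc5: +32 =562
r63=111111 pc6: +64 =626
r64=1000000 pc1: +2 =628
r65=1000001 pc2: +4 =632
r66=1000010 pc2: +4 =636
r67=1000011 pc3: +8 =644
r68=1000100 pc2: +4 =648
r69=1000101 pc3: +8 =656
r70=1000110 pc3: +8 =664
r71=1000111 pc4: +16 =680
r72=1001000 pc2: +4 =684
r73=1001001 pc3: +8 =692
r74=1001010 pc3: +8 =700
r75=1001011 pc4: +16 =716
r76=1001100 pc3: +8 =724
r77=1001101 pc4: +16 =740
r78=1001110 pc4: +16 =756
r79=1001111 pc5: +32 =788
r80=1010000 pc2: +4 =792
r81=1010001 pc3: +8 =800
r82=1010010 pc3: +8 =808
r83=1010011 pc4: +16 =824
r84=1010100 pc3: +8 =832
r85=1010101 pc4: +16 =848
r86=1010110 pc4: +16 =864
r87=1010111 pc5: +32 =896
r88=1011000 pc3: +8 =904
r89=1011001 pc4: +16 =920
r90=1011010 pc4: +16 =936
r91=1011011 pc5: +32 =968
r92=1011100 pc4: +16 =984
r93=1011101 pc5: +32 =1016
r94=1011110 pc5: +32 =1048
r95=1011111 pc6: +64 =1112
r96=1100000 pc2: +4 =1116
r97=1100001 pc3: +8 =1124
r98=1100010 pc3: +8 =1132
r99=1100011 pc4: +16 =1148
r100=1100100 pc3: +8 =1156
r101=1100101 pc4: +16 =1172
r102=1100110 pc4: +16 =1188
r103=1100111 pc5: +32 =1220
r104=1101000 pc3: +8 =1228
r105=1101001 pc4: +16 =1244
r106=1101010 pc4: +16 =1260
r107=1101011 pc5: +32 =1292
r108=1101100 pc4: +16 =1308
r109=1101101 pc5: +32 =1340
r110=1101110 pc5: +32 =1372
r111=1101111 pc6: +64 =1436
r112=1110000 pc3: +8 =1444
r113=1110001 pc4: +16 =1460
r114=1110010 pc4: +16 =1476
r115=1110011 pc5: +32 =1508
r116=1110100 pc4: +16 =1524
r117=1110101 pc5: +32 =1556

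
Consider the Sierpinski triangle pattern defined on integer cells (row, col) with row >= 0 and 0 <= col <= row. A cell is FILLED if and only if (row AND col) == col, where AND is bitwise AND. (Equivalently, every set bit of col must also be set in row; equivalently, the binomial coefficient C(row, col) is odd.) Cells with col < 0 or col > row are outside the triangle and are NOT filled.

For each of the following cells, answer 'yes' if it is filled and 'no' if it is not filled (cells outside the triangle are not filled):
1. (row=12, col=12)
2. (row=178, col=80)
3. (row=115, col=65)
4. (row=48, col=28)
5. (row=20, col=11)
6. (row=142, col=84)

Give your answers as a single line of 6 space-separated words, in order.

Answer: yes no yes no no no

Derivation:
(12,12): row=0b1100, col=0b1100, row AND col = 0b1100 = 12; 12 == 12 -> filled
(178,80): row=0b10110010, col=0b1010000, row AND col = 0b10000 = 16; 16 != 80 -> empty
(115,65): row=0b1110011, col=0b1000001, row AND col = 0b1000001 = 65; 65 == 65 -> filled
(48,28): row=0b110000, col=0b11100, row AND col = 0b10000 = 16; 16 != 28 -> empty
(20,11): row=0b10100, col=0b1011, row AND col = 0b0 = 0; 0 != 11 -> empty
(142,84): row=0b10001110, col=0b1010100, row AND col = 0b100 = 4; 4 != 84 -> empty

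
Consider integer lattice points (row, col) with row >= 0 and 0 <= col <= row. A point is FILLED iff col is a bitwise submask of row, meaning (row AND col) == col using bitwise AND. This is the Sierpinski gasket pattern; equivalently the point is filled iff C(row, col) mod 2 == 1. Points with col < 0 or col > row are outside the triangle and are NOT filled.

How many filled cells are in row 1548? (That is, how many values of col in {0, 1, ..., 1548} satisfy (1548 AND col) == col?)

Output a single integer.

Answer: 16

Derivation:
1548 in binary = 11000001100
popcount(1548) = number of 1-bits in 11000001100 = 4
A col c satisfies (1548 AND c) == c iff every set bit of c is also set in 1548; each of the 4 set bits of 1548 can independently be on or off in c.
count = 2^4 = 16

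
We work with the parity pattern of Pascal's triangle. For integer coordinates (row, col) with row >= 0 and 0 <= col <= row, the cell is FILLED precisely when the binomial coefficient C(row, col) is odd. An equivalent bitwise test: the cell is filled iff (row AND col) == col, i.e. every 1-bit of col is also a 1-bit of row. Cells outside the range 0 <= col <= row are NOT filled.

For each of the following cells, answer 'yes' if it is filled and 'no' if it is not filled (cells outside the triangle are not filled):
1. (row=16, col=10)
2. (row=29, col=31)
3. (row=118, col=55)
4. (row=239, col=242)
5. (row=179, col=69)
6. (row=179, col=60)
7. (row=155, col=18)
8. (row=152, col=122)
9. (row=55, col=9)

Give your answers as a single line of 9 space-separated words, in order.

Answer: no no no no no no yes no no

Derivation:
(16,10): row=0b10000, col=0b1010, row AND col = 0b0 = 0; 0 != 10 -> empty
(29,31): col outside [0, 29] -> not filled
(118,55): row=0b1110110, col=0b110111, row AND col = 0b110110 = 54; 54 != 55 -> empty
(239,242): col outside [0, 239] -> not filled
(179,69): row=0b10110011, col=0b1000101, row AND col = 0b1 = 1; 1 != 69 -> empty
(179,60): row=0b10110011, col=0b111100, row AND col = 0b110000 = 48; 48 != 60 -> empty
(155,18): row=0b10011011, col=0b10010, row AND col = 0b10010 = 18; 18 == 18 -> filled
(152,122): row=0b10011000, col=0b1111010, row AND col = 0b11000 = 24; 24 != 122 -> empty
(55,9): row=0b110111, col=0b1001, row AND col = 0b1 = 1; 1 != 9 -> empty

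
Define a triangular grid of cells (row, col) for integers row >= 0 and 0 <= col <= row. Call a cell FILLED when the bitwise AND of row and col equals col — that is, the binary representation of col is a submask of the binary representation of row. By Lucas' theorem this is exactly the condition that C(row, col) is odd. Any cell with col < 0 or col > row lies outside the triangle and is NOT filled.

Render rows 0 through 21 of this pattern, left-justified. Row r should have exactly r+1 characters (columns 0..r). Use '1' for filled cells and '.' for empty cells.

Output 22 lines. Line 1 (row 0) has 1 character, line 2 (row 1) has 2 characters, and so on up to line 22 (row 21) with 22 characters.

r0=0: 1
r1=1: 11
r2=10: 1.1
r3=11: 1111
r4=100: 1...1
r5=101: 11..11
r6=110: 1.1.1.1
r7=111: 11111111
r8=1000: 1.......1
r9=1001: 11......11
r10=1010: 1.1.....1.1
r11=1011: 1111....1111
r12=1100: 1...1...1...1
r13=1101: 11..11..11..11
r14=1110: 1.1.1.1.1.1.1.1
r15=1111: 1111111111111111
r16=10000: 1...............1
r17=10001: 11..............11
r18=10010: 1.1.............1.1
r19=10011: 1111............1111
r20=10100: 1...1...........1...1
r21=10101: 11..11..........11..11

Answer: 1
11
1.1
1111
1...1
11..11
1.1.1.1
11111111
1.......1
11......11
1.1.....1.1
1111....1111
1...1...1...1
11..11..11..11
1.1.1.1.1.1.1.1
1111111111111111
1...............1
11..............11
1.1.............1.1
1111............1111
1...1...........1...1
11..11..........11..11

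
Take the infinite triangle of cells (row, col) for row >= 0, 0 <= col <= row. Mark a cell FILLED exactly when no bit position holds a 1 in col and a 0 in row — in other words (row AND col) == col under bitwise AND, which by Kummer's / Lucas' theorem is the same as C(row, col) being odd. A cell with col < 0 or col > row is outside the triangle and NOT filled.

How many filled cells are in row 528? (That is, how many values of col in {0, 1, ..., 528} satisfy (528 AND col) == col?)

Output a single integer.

Answer: 4

Derivation:
528 in binary = 1000010000
popcount(528) = number of 1-bits in 1000010000 = 2
A col c satisfies (528 AND c) == c iff every set bit of c is also set in 528; each of the 2 set bits of 528 can independently be on or off in c.
count = 2^2 = 4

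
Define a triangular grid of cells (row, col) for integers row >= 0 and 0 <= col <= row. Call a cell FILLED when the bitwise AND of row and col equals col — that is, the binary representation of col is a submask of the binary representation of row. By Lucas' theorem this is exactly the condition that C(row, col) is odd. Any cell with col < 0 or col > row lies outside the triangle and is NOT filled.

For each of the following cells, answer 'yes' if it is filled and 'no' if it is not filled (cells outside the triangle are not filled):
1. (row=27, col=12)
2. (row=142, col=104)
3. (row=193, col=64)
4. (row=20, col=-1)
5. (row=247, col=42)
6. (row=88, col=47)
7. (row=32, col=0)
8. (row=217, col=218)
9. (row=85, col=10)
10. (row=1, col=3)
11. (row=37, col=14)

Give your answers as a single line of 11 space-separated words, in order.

(27,12): row=0b11011, col=0b1100, row AND col = 0b1000 = 8; 8 != 12 -> empty
(142,104): row=0b10001110, col=0b1101000, row AND col = 0b1000 = 8; 8 != 104 -> empty
(193,64): row=0b11000001, col=0b1000000, row AND col = 0b1000000 = 64; 64 == 64 -> filled
(20,-1): col outside [0, 20] -> not filled
(247,42): row=0b11110111, col=0b101010, row AND col = 0b100010 = 34; 34 != 42 -> empty
(88,47): row=0b1011000, col=0b101111, row AND col = 0b1000 = 8; 8 != 47 -> empty
(32,0): row=0b100000, col=0b0, row AND col = 0b0 = 0; 0 == 0 -> filled
(217,218): col outside [0, 217] -> not filled
(85,10): row=0b1010101, col=0b1010, row AND col = 0b0 = 0; 0 != 10 -> empty
(1,3): col outside [0, 1] -> not filled
(37,14): row=0b100101, col=0b1110, row AND col = 0b100 = 4; 4 != 14 -> empty

Answer: no no yes no no no yes no no no no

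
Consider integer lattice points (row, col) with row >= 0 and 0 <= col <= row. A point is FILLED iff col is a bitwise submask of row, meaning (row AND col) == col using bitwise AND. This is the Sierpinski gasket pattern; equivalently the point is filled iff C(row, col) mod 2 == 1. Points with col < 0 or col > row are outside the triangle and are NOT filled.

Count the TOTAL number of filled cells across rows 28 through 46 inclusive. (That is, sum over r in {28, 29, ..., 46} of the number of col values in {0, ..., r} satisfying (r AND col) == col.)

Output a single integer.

Answer: 202

Derivation:
r28=11100 pc3: +8 =8
r29=11101 pc4: +16 =24
r30=11110 pc4: +16 =40
r31=11111 pc5: +32 =72
r32=100000 pc1: +2 =74
r33=100001 pc2: +4 =78
r34=100010 pc2: +4 =82
r35=100011 pc3: +8 =90
r36=100100 pc2: +4 =94
r37=100101 pc3: +8 =102
r38=100110 pc3: +8 =110
r39=100111 pc4: +16 =126
r40=101000 pc2: +4 =130
r41=101001 pc3: +8 =138
r42=101010 pc3: +8 =146
r43=101011 pc4: +16 =162
r44=101100 pc3: +8 =170
r45=101101 pc4: +16 =186
r46=101110 pc4: +16 =202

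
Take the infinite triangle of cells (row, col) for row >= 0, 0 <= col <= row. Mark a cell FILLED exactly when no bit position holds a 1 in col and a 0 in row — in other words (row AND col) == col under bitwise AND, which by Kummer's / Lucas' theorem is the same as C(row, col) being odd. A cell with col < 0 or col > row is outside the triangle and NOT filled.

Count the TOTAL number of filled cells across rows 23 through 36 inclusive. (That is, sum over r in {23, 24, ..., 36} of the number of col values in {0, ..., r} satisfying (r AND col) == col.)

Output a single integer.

r23=10111 pc4: +16 =16
r24=11000 pc2: +4 =20
r25=11001 pc3: +8 =28
r26=11010 pc3: +8 =36
r27=11011 pc4: +16 =52
r28=11100 pc3: +8 =60
r29=11101 pc4: +16 =76
r30=11110 pc4: +16 =92
r31=11111 pc5: +32 =124
r32=100000 pc1: +2 =126
r33=100001 pc2: +4 =130
r34=100010 pc2: +4 =134
r35=100011 pc3: +8 =142
r36=100100 pc2: +4 =146

Answer: 146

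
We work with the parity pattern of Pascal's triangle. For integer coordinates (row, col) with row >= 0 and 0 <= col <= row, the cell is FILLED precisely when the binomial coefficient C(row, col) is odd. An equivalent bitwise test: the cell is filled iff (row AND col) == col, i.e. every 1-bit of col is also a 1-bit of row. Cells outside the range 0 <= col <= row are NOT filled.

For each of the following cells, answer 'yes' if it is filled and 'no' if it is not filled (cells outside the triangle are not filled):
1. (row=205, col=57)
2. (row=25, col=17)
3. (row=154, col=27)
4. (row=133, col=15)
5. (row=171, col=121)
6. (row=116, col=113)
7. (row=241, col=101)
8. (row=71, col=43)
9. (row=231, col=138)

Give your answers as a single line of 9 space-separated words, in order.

(205,57): row=0b11001101, col=0b111001, row AND col = 0b1001 = 9; 9 != 57 -> empty
(25,17): row=0b11001, col=0b10001, row AND col = 0b10001 = 17; 17 == 17 -> filled
(154,27): row=0b10011010, col=0b11011, row AND col = 0b11010 = 26; 26 != 27 -> empty
(133,15): row=0b10000101, col=0b1111, row AND col = 0b101 = 5; 5 != 15 -> empty
(171,121): row=0b10101011, col=0b1111001, row AND col = 0b101001 = 41; 41 != 121 -> empty
(116,113): row=0b1110100, col=0b1110001, row AND col = 0b1110000 = 112; 112 != 113 -> empty
(241,101): row=0b11110001, col=0b1100101, row AND col = 0b1100001 = 97; 97 != 101 -> empty
(71,43): row=0b1000111, col=0b101011, row AND col = 0b11 = 3; 3 != 43 -> empty
(231,138): row=0b11100111, col=0b10001010, row AND col = 0b10000010 = 130; 130 != 138 -> empty

Answer: no yes no no no no no no no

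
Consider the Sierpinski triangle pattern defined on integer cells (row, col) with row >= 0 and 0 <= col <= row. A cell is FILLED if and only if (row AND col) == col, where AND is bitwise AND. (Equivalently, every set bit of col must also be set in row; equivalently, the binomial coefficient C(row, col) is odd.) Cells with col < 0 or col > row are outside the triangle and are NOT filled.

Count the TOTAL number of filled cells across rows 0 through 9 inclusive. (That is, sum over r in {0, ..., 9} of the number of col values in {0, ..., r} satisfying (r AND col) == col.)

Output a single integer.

r0=0 pc0: +1 =1
r1=1 pc1: +2 =3
r2=10 pc1: +2 =5
r3=11 pc2: +4 =9
r4=100 pc1: +2 =11
r5=101 pc2: +4 =15
r6=110 pc2: +4 =19
r7=111 pc3: +8 =27
r8=1000 pc1: +2 =29
r9=1001 pc2: +4 =33

Answer: 33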